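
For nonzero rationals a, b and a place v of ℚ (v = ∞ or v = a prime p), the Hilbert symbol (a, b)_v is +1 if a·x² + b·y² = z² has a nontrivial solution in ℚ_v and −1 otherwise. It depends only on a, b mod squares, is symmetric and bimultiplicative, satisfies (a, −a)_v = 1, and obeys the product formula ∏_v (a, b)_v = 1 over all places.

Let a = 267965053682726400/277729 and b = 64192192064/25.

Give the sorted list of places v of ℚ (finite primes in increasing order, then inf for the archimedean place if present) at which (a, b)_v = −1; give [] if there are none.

[3, 7, 11, 13]

(a, b) ≡ (6, 1001) mod (ℚ^×)²; places V = {2, 3, 5, 7, 11, 13, 17, 29, 31, ∞}.
(a,b)_31: α=-2, u≡24; β=0, v≡5 (mod 31); (24|31)=-1, (5|31)=+1; sign (−1)^0·-1^0·+1^-2 = +1.
(a,b)_2: α=9, β=6; u≡3, v≡1 (mod 8); ε(u)ε(v)=1·0, αω(v)=9·0, βω(u)=6·1; sum ≡ 0  ⇒  +1.
(a,b)_13: α=4, u≡8; β=3, v≡12 (mod 13); (8|13)=-1, (12|13)=+1; sign (−1)^0·-1^3·+1^4 = -1.
(a,b)_29: α=2, u≡25; β=0, v≡27 (mod 29); (25|29)=+1, (27|29)=-1; sign (−1)^0·+1^0·-1^2 = +1.
(a,b)_7: α=4, u≡6; β=3, v≡5 (mod 7); (6|7)=-1, (5|7)=-1; sign (−1)^0·-1^3·-1^4 = -1.
(a,b)_17: α=-2, u≡7; β=0, v≡4 (mod 17); (7|17)=-1, (4|17)=+1; sign (−1)^0·-1^0·+1^-2 = +1.
(a,b)_11: α=2, u≡2; β=3, v≡4 (mod 11); (2|11)=-1, (4|11)=+1; sign (−1)^0·-1^3·+1^2 = -1.
(a,b)_5: α=2, u≡4; β=-2, v≡4 (mod 5); (4|5)=+1, (4|5)=+1; sign (−1)^0·+1^-2·+1^2 = +1.
(a,b)_3: α=1, u≡2; β=0, v≡2 (mod 3); (2|3)=-1, (2|3)=-1; sign (−1)^0·-1^0·-1^1 = -1.
(a,b)_∞: sgn(6)=+, sgn(1001)=+, so +1.
|Ram(6, 1001)| = 4, even; anisotropic at {3, 7, 11, 13}.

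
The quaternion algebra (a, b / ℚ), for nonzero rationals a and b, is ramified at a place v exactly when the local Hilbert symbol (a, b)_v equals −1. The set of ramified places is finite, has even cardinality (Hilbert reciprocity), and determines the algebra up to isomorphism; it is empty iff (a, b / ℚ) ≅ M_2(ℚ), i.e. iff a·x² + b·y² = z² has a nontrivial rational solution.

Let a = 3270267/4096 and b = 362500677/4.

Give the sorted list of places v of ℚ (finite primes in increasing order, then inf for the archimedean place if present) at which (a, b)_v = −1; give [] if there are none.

[11, 13]

Mod squares: a ≡ 3003, b ≡ 253. Check v ∈ {∞, 2, 3, 7, 11, 13, 19, 23}.
v=7: a=7^1·(≡1), b=7^2·(≡4) mod 7; (1|7)=+1, (4|7)=+1; (−1)^{1·2·3}·(+1)^2·(+1)^1 = +1.
v=23: a=23^0·(≡6), b=23^1·(≡20) mod 23; (6|23)=+1, (20|23)=-1; (−1)^{0·1·11}·(+1)^1·(-1)^0 = +1.
v=11: a=11^3·(≡1), b=11^1·(≡1) mod 11; (1|11)=+1, (1|11)=+1; (−1)^{3·1·5}·(+1)^1·(+1)^3 = -1.
v=2: v_2(a)=-12, v_2(b)=-2; units ≡ 3, 5 (mod 8); ε·ε+αω+βω = 1·0+-12·1+-2·1 ≡ 0  ⇒  (a,b)_2 = +1.
v=∞: 3003 > 0 and 253 > 0  ⇒  (a,b)_∞ = +1.
v=13: a=13^1·(≡9), b=13^0·(≡8) mod 13; (9|13)=+1, (8|13)=-1; (−1)^{1·0·6}·(+1)^0·(-1)^1 = -1.
v=3: a=3^3·(≡2), b=3^4·(≡1) mod 3; (2|3)=-1, (1|3)=+1; (−1)^{3·4·1}·(-1)^4·(+1)^3 = +1.
v=19: a=19^0·(≡4), b=19^2·(≡16) mod 19; (4|19)=+1, (16|19)=+1; (−1)^{0·2·9}·(+1)^2·(+1)^0 = +1.
Ram(3003, 253) = {11, 13}; no ℚ_11-point on the conic.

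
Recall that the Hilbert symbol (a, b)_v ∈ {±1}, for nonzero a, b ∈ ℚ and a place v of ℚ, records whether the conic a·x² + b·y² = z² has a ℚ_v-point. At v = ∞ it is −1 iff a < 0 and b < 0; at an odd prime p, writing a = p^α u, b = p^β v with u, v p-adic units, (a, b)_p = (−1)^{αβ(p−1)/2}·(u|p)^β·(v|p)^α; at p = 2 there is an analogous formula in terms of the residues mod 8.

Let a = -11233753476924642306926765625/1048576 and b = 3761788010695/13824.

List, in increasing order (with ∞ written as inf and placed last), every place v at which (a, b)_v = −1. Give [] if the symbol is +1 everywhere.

[5, 23, 29, 31]

(a, b) ≡ (-12617, 252466170) mod (ℚ^×)²; places V = {2, 3, 5, 11, 13, 23, 29, 31, 37, ∞}.
(a,b)_5: α=6, u≡2; β=1, v≡1 (mod 5); (2|5)=-1, (1|5)=+1; sign (−1)^0·-1^1·+1^6 = -1.
(a,b)_11: α=3, u≡10; β=1, v≡3 (mod 11); (10|11)=-1, (3|11)=+1; sign (−1)^1·-1^1·+1^3 = +1.
(a,b)_37: α=3, u≡14; β=1, v≡6 (mod 37); (14|37)=-1, (6|37)=-1; sign (−1)^0·-1^1·-1^3 = +1.
(a,b)_29: α=2, u≡8; β=1, v≡18 (mod 29); (8|29)=-1, (18|29)=-1; sign (−1)^0·-1^1·-1^2 = -1.
(a,b)_13: α=2, u≡5; β=2, v≡5 (mod 13); (5|13)=-1, (5|13)=-1; sign (−1)^0·-1^2·-1^2 = +1.
(a,b)_31: α=3, u≡29; β=1, v≡15 (mod 31); (29|31)=-1, (15|31)=-1; sign (−1)^1·-1^1·-1^3 = -1.
(a,b)_23: α=4, u≡20; β=3, v≡15 (mod 23); (20|23)=-1, (15|23)=-1; sign (−1)^0·-1^3·-1^4 = -1.
(a,b)_3: α=2, u≡1; β=-3, v≡2 (mod 3); (1|3)=+1, (2|3)=-1; sign (−1)^0·+1^-3·-1^2 = +1.
(a,b)_2: α=-20, β=-9; u≡7, v≡5 (mod 8); ε(u)ε(v)=1·0, αω(v)=-20·1, βω(u)=-9·0; sum ≡ 0  ⇒  +1.
(a,b)_∞: sgn(-12617)=−, sgn(252466170)=+, so +1.
(-12617, 252466170 / ℚ) ramifies at {5, 23, 29, 31}: a division algebra.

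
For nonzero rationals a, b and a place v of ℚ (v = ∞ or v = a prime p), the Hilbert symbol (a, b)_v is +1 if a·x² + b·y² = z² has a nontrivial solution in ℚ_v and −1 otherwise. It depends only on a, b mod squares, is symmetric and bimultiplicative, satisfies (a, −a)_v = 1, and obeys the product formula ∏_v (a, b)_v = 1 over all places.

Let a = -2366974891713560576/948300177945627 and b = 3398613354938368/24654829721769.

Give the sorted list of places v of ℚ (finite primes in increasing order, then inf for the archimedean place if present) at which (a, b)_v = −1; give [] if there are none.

Mod squares: a ≡ -1113, b ≡ 7. Check v ∈ {∞, 2, 3, 7, 13, 29, 31, 37, 53}.
v=2: v_2(a)=16, v_2(b)=22; units ≡ 7, 7 (mod 8); ε·ε+αω+βω = 1·1+16·0+22·0 ≡ 1  ⇒  (a,b)_2 = -1.
v=13: a=13^-2·(≡2), b=13^-2·(≡2) mod 13; (2|13)=-1, (2|13)=-1; (−1)^{-2·-2·6}·(-1)^-2·(-1)^-2 = +1.
v=29: a=29^4·(≡2), b=29^2·(≡16) mod 29; (2|29)=-1, (16|29)=+1; (−1)^{4·2·14}·(-1)^2·(+1)^4 = +1.
v=37: a=37^-6·(≡21), b=37^-4·(≡10) mod 37; (21|37)=+1, (10|37)=+1; (−1)^{-6·-4·18}·(+1)^-4·(+1)^-6 = +1.
v=31: a=31^0·(≡3), b=31^-2·(≡7) mod 31; (3|31)=-1, (7|31)=+1; (−1)^{0·-2·15}·(-1)^-2·(+1)^0 = +1.
v=7: a=7^3·(≡4), b=7^3·(≡2) mod 7; (4|7)=+1, (2|7)=+1; (−1)^{3·3·3}·(+1)^3·(+1)^3 = -1.
v=53: a=53^3·(≡26), b=53^2·(≡17) mod 53; (26|53)=-1, (17|53)=+1; (−1)^{3·2·26}·(-1)^2·(+1)^3 = +1.
v=3: a=3^-7·(≡1), b=3^-4·(≡1) mod 3; (1|3)=+1, (1|3)=+1; (−1)^{-7·-4·1}·(+1)^-4·(+1)^-7 = +1.
v=∞: -1113 < 0 and 7 > 0  ⇒  (a,b)_∞ = +1.
Ram(-1113, 7) = {2, 7}; no ℚ_2-point on the conic.

[2, 7]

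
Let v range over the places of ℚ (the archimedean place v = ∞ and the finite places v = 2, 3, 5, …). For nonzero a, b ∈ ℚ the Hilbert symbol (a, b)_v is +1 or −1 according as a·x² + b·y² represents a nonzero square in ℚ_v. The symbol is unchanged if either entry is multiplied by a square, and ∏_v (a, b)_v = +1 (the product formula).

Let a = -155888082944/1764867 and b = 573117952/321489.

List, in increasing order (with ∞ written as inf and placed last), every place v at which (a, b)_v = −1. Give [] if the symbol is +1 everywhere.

(a, b) ≡ (-1122, 22) mod (ℚ^×)²; places V = {2, 3, 7, 11, 13, 17, 29, 59, ∞}.
(a,b)_17: α=1, u≡1; β=0, v≡6 (mod 17); (1|17)=+1, (6|17)=-1; sign (−1)^0·+1^0·-1^1 = -1.
(a,b)_2: α=13, β=9; u≡7, v≡3 (mod 8); ε(u)ε(v)=1·1, αω(v)=13·1, βω(u)=9·0; sum ≡ 0  ⇒  +1.
(a,b)_29: α=2, u≡22; β=2, v≡23 (mod 29); (22|29)=+1, (23|29)=+1; sign (−1)^0·+1^2·+1^2 = +1.
(a,b)_11: α=3, u≡7; β=3, v≡10 (mod 11); (7|11)=-1, (10|11)=-1; sign (−1)^1·-1^3·-1^3 = -1.
(a,b)_3: α=-1, u≡1; β=-8, v≡1 (mod 3); (1|3)=+1, (1|3)=+1; sign (−1)^0·+1^-8·+1^-1 = +1.
(a,b)_59: α=-2, u≡23; β=0, v≡12 (mod 59); (23|59)=-1, (12|59)=+1; sign (−1)^0·-1^0·+1^-2 = +1.
(a,b)_7: α=0, u≡6; β=-2, v≡4 (mod 7); (6|7)=-1, (4|7)=+1; sign (−1)^0·-1^-2·+1^0 = +1.
(a,b)_∞: sgn(-1122)=−, sgn(22)=+, so +1.
(a,b)_13: α=-2, u≡1; β=0, v≡9 (mod 13); (1|13)=+1, (9|13)=+1; sign (−1)^0·+1^0·+1^-2 = +1.
Ram(-1122, 22) = {11, 17}; no ℚ_11-point on the conic.

[11, 17]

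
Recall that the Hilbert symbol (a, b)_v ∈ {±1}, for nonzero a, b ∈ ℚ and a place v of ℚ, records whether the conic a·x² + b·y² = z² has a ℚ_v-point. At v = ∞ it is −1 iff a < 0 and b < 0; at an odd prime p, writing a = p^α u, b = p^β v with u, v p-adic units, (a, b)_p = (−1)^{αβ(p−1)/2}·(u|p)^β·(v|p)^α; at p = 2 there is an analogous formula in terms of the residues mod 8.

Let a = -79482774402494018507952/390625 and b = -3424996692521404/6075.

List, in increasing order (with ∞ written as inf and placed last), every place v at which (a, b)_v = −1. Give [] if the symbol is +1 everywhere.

[3, 7, 13, 19, 31, inf]

(a, b) ≡ (-3453307, -1654653) mod (ℚ^×)²; places V = {2, 3, 5, 7, 11, 13, 19, 29, 31, 41, ∞}.
(a,b)_7: α=6, u≡6; β=1, v≡2 (mod 7); (6|7)=-1, (2|7)=+1; sign (−1)^0·-1^1·+1^6 = -1.
(a,b)_41: α=3, u≡17; β=2, v≡20 (mod 41); (17|41)=-1, (20|41)=+1; sign (−1)^0·-1^2·+1^3 = +1.
(a,b)_31: α=3, u≡29; β=4, v≡3 (mod 31); (29|31)=-1, (3|31)=-1; sign (−1)^0·-1^4·-1^3 = -1.
(a,b)_29: α=2, u≡1; β=1, v≡2 (mod 29); (1|29)=+1, (2|29)=-1; sign (−1)^0·+1^1·-1^2 = +1.
(a,b)_∞: sgn(-3453307)=−, sgn(-1654653)=−, so -1.
(a,b)_3: α=2, u≡2; β=-5, v≡2 (mod 3); (2|3)=-1, (2|3)=-1; sign (−1)^0·-1^-5·-1^2 = -1.
(a,b)_5: α=-8, u≡3; β=-2, v≡2 (mod 5); (3|5)=-1, (2|5)=-1; sign (−1)^0·-1^-2·-1^-8 = +1.
(a,b)_13: α=1, u≡4; β=1, v≡7 (mod 13); (4|13)=+1, (7|13)=-1; sign (−1)^0·+1^1·-1^1 = -1.
(a,b)_2: α=4, β=2; u≡5, v≡3 (mod 8); ε(u)ε(v)=0·1, αω(v)=4·1, βω(u)=2·1; sum ≡ 0  ⇒  +1.
(a,b)_11: α=1, u≡1; β=1, v≡7 (mod 11); (1|11)=+1, (7|11)=-1; sign (−1)^1·+1^1·-1^1 = +1.
(a,b)_19: α=1, u≡17; β=1, v≡16 (mod 19); (17|19)=+1, (16|19)=+1; sign (−1)^1·+1^1·+1^1 = -1.
(-3453307, -1654653 / ℚ) ramifies at {3, 7, 13, 19, 31, ∞}: a division algebra.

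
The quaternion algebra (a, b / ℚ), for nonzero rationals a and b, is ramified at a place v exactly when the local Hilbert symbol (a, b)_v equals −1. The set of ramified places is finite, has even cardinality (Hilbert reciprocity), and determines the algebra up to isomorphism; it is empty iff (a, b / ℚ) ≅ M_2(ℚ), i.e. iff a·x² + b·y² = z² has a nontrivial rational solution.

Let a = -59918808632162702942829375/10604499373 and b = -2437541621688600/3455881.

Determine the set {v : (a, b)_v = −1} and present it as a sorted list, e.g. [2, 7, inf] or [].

Mod squares: a ≡ -91, b ≡ -104006. Check v ∈ {∞, 2, 3, 5, 7, 11, 13, 17, 19, 23}.
v=7: a=7^9·(≡4), b=7^3·(≡6) mod 7; (4|7)=+1, (6|7)=-1; (−1)^{9·3·3}·(+1)^3·(-1)^9 = +1.
v=11: a=11^0·(≡7), b=11^-2·(≡7) mod 11; (7|11)=-1, (7|11)=-1; (−1)^{0·-2·5}·(-1)^-2·(-1)^0 = +1.
v=2: v_2(a)=0, v_2(b)=3; units ≡ 5, 5 (mod 8); ε·ε+αω+βω = 0·0+0·1+3·1 ≡ 1  ⇒  (a,b)_2 = -1.
v=17: a=17^2·(≡5), b=17^1·(≡8) mod 17; (5|17)=-1, (8|17)=+1; (−1)^{2·1·8}·(-1)^1·(+1)^2 = -1.
v=19: a=19^2·(≡9), b=19^1·(≡6) mod 19; (9|19)=+1, (6|19)=+1; (−1)^{2·1·9}·(+1)^1·(+1)^2 = +1.
v=23: a=23^2·(≡16), b=23^1·(≡8) mod 23; (16|23)=+1, (8|23)=+1; (−1)^{2·1·11}·(+1)^1·(+1)^2 = +1.
v=3: a=3^16·(≡2), b=3^14·(≡1) mod 3; (2|3)=-1, (1|3)=+1; (−1)^{16·14·1}·(-1)^14·(+1)^16 = +1.
v=∞: -91 < 0 and -104006 < 0  ⇒  (a,b)_∞ = -1.
v=5: a=5^4·(≡1), b=5^2·(≡1) mod 5; (1|5)=+1, (1|5)=+1; (−1)^{4·2·2}·(+1)^2·(+1)^4 = +1.
v=13: a=13^-9·(≡7), b=13^-4·(≡7) mod 13; (7|13)=-1, (7|13)=-1; (−1)^{-9·-4·6}·(-1)^-4·(-1)^-9 = -1.
Ram(-91, -104006) = {2, 13, 17, ∞}; no ℚ_2-point on the conic.

[2, 13, 17, inf]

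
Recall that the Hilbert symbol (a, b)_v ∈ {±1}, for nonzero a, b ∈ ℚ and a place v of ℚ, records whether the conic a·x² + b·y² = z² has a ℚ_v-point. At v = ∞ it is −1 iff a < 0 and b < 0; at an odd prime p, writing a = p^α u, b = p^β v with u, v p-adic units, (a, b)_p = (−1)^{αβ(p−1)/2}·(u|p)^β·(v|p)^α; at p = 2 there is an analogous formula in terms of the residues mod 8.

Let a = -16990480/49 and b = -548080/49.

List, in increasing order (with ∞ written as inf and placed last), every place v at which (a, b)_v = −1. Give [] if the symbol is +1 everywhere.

Mod squares: a ≡ -1105, b ≡ -34255. Check v ∈ {∞, 2, 5, 7, 13, 17, 31}.
v=17: a=17^1·(≡5), b=17^1·(≡4) mod 17; (5|17)=-1, (4|17)=+1; (−1)^{1·1·8}·(-1)^1·(+1)^1 = -1.
v=7: a=7^-2·(≡4), b=7^-2·(≡6) mod 7; (4|7)=+1, (6|7)=-1; (−1)^{-2·-2·3}·(+1)^-2·(-1)^-2 = +1.
v=13: a=13^1·(≡6), b=13^1·(≡9) mod 13; (6|13)=-1, (9|13)=+1; (−1)^{1·1·6}·(-1)^1·(+1)^1 = -1.
v=2: v_2(a)=4, v_2(b)=4; units ≡ 7, 1 (mod 8); ε·ε+αω+βω = 1·0+4·0+4·0 ≡ 0  ⇒  (a,b)_2 = +1.
v=∞: -1105 < 0 and -34255 < 0  ⇒  (a,b)_∞ = -1.
v=5: a=5^1·(≡1), b=5^1·(≡1) mod 5; (1|5)=+1, (1|5)=+1; (−1)^{1·1·2}·(+1)^1·(+1)^1 = +1.
v=31: a=31^2·(≡27), b=31^1·(≡27) mod 31; (27|31)=-1, (27|31)=-1; (−1)^{2·1·15}·(-1)^1·(-1)^2 = -1.
|Ram(-1105, -34255)| = 4, even; anisotropic at {13, 17, 31, ∞}.

[13, 17, 31, inf]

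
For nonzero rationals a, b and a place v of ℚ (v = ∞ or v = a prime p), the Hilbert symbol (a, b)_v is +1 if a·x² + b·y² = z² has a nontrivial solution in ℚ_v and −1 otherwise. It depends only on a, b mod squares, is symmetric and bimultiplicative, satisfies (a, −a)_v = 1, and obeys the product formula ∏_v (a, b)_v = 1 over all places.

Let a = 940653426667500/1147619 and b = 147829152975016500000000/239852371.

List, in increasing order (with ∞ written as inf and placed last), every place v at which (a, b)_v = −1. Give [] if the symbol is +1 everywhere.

(a, b) ≡ (7337, 35815) mod (ℚ^×)²; places V = {2, 3, 5, 7, 11, 13, 17, 19, 23, 29, ∞}.
(a,b)_2: α=2, β=8; u≡1, v≡7 (mod 8); ε(u)ε(v)=0·1, αω(v)=2·0, βω(u)=8·0; sum ≡ 0  ⇒  +1.
(a,b)_7: α=2, u≡2; β=0, v≡5 (mod 7); (2|7)=+1, (5|7)=-1; sign (−1)^0·+1^0·-1^2 = +1.
(a,b)_23: α=1, u≡17; β=0, v≡9 (mod 23); (17|23)=-1, (9|23)=+1; sign (−1)^0·-1^0·+1^1 = +1.
(a,b)_13: α=2, u≡6; β=3, v≡1 (mod 13); (6|13)=-1, (1|13)=+1; sign (−1)^0·-1^3·+1^2 = -1.
(a,b)_11: α=-1, u≡8; β=-2, v≡6 (mod 11); (8|11)=-1, (6|11)=-1; sign (−1)^0·-1^-2·-1^-1 = -1.
(a,b)_∞: sgn(7337)=+, sgn(35815)=+, so +1.
(a,b)_5: α=4, u≡2; β=9, v≡3 (mod 5); (2|5)=-1, (3|5)=-1; sign (−1)^0·-1^9·-1^4 = -1.
(a,b)_19: α=-2, u≡10; β=-3, v≡7 (mod 19); (10|19)=-1, (7|19)=+1; sign (−1)^0·-1^-3·+1^-2 = -1.
(a,b)_29: α=3, u≡17; β=5, v≡14 (mod 29); (17|29)=-1, (14|29)=-1; sign (−1)^0·-1^5·-1^3 = +1.
(a,b)_17: α=-2, u≡5; β=-2, v≡8 (mod 17); (5|17)=-1, (8|17)=+1; sign (−1)^0·-1^-2·+1^-2 = +1.
(a,b)_3: α=4, u≡2; β=8, v≡1 (mod 3); (2|3)=-1, (1|3)=+1; sign (−1)^0·-1^8·+1^4 = +1.
|Ram(7337, 35815)| = 4, even; anisotropic at {5, 11, 13, 19}.

[5, 11, 13, 19]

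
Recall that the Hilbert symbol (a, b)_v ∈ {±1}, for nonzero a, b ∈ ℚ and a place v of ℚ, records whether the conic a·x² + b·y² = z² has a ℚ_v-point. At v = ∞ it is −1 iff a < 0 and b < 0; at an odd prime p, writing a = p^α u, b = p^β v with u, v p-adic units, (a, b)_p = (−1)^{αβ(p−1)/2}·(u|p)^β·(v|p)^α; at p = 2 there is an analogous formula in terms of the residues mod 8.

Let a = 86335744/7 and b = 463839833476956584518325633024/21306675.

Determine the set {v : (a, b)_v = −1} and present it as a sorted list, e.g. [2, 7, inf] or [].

(a, b) ≡ (2360743, 307923) mod (ℚ^×)²; places V = {2, 3, 5, 7, 11, 13, 23, 31, 41, 43, ∞}.
(a,b)_23: α=1, u≡15; β=6, v≡19 (mod 23); (15|23)=-1, (19|23)=-1; sign (−1)^0·-1^6·-1^1 = -1.
(a,b)_31: α=1, u≡11; β=3, v≡26 (mod 31); (11|31)=-1, (26|31)=-1; sign (−1)^1·-1^3·-1^1 = -1.
(a,b)_3: α=0, u≡1; β=-1, v≡2 (mod 3); (1|3)=+1, (2|3)=-1; sign (−1)^0·+1^-1·-1^0 = +1.
(a,b)_43: α=1, u≡32; β=3, v≡38 (mod 43); (32|43)=-1, (38|43)=+1; sign (−1)^1·-1^3·+1^1 = +1.
(a,b)_2: α=8, β=34; u≡7, v≡3 (mod 8); ε(u)ε(v)=1·1, αω(v)=8·1, βω(u)=34·0; sum ≡ 1  ⇒  -1.
(a,b)_∞: sgn(2360743)=+, sgn(307923)=+, so +1.
(a,b)_13: α=0, u≡2; β=-2, v≡2 (mod 13); (2|13)=-1, (2|13)=-1; sign (−1)^0·-1^-2·-1^0 = +1.
(a,b)_7: α=-1, u≡5; β=1, v≡4 (mod 7); (5|7)=-1, (4|7)=+1; sign (−1)^1·-1^1·+1^-1 = +1.
(a,b)_41: α=0, u≡5; β=-2, v≡30 (mod 41); (5|41)=+1, (30|41)=-1; sign (−1)^0·+1^-2·-1^0 = +1.
(a,b)_11: α=1, u≡4; β=1, v≡1 (mod 11); (4|11)=+1, (1|11)=+1; sign (−1)^1·+1^1·+1^1 = -1.
(a,b)_5: α=0, u≡2; β=-2, v≡2 (mod 5); (2|5)=-1, (2|5)=-1; sign (−1)^0·-1^-2·-1^0 = +1.
(2360743, 307923 / ℚ) ramifies at {2, 11, 23, 31}: a division algebra.

[2, 11, 23, 31]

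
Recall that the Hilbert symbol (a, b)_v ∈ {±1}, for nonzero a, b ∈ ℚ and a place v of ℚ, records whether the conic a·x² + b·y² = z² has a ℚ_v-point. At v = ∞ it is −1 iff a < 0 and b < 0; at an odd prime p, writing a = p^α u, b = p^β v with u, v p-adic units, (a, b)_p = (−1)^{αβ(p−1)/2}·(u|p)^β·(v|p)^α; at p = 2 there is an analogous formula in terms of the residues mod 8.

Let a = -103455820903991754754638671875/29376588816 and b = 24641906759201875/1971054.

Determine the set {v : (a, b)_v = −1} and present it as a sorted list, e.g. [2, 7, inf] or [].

[2, 19]

(a, b) ≡ (-19, 8602) mod (ℚ^×)²; places V = {2, 3, 5, 11, 13, 17, 19, 23, ∞}.
(a,b)_23: α=-4, u≡12; β=-3, v≡12 (mod 23); (12|23)=+1, (12|23)=+1; sign (−1)^0·+1^-3·+1^-4 = +1.
(a,b)_13: α=6, u≡5; β=6, v≡10 (mod 13); (5|13)=-1, (10|13)=+1; sign (−1)^0·-1^6·+1^6 = +1.
(a,b)_17: α=2, u≡2; β=1, v≡2 (mod 17); (2|17)=+1, (2|17)=+1; sign (−1)^0·+1^1·+1^2 = +1.
(a,b)_2: α=-4, β=-1; u≡5, v≡5 (mod 8); ε(u)ε(v)=0·0, αω(v)=-4·1, βω(u)=-1·1; sum ≡ 1  ⇒  -1.
(a,b)_19: α=3, u≡13; β=2, v≡18 (mod 19); (13|19)=-1, (18|19)=-1; sign (−1)^0·-1^2·-1^3 = -1.
(a,b)_11: α=6, u≡9; β=3, v≡5 (mod 11); (9|11)=+1, (5|11)=+1; sign (−1)^0·+1^3·+1^6 = +1.
(a,b)_5: α=14, u≡1; β=4, v≡2 (mod 5); (1|5)=+1, (2|5)=-1; sign (−1)^0·+1^4·-1^14 = +1.
(a,b)_3: α=-8, u≡2; β=-4, v≡1 (mod 3); (2|3)=-1, (1|3)=+1; sign (−1)^0·-1^-4·+1^-8 = +1.
(a,b)_∞: sgn(-19)=−, sgn(8602)=+, so +1.
Ram(-19, 8602) = {2, 19}; no ℚ_2-point on the conic.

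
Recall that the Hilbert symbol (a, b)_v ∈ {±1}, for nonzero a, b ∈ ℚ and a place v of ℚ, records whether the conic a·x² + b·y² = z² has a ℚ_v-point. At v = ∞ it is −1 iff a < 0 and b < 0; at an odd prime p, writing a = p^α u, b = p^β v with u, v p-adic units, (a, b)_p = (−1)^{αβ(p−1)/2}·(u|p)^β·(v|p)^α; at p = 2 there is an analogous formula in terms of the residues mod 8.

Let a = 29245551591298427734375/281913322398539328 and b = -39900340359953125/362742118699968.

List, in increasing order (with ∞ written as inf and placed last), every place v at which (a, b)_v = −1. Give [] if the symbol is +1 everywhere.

[13, 17]

Mod squares: a ≡ 527, b ≡ -91. Check v ∈ {∞, 2, 3, 5, 7, 13, 17, 23, 29, 31}.
v=13: a=13^2·(≡6), b=13^1·(≡8) mod 13; (6|13)=-1, (8|13)=-1; (−1)^{2·1·6}·(-1)^1·(-1)^2 = -1.
v=3: a=3^-6·(≡2), b=3^-10·(≡2) mod 3; (2|3)=-1, (2|3)=-1; (−1)^{-6·-10·1}·(-1)^-10·(-1)^-6 = +1.
v=23: a=23^-6·(≡15), b=23^-4·(≡9) mod 23; (15|23)=-1, (9|23)=+1; (−1)^{-6·-4·11}·(-1)^-4·(+1)^-6 = +1.
v=2: v_2(a)=-6, v_2(b)=-6; units ≡ 7, 5 (mod 8); ε·ε+αω+βω = 1·0+-6·1+-6·0 ≡ 0  ⇒  (a,b)_2 = +1.
v=5: a=5^10·(≡3), b=5^6·(≡1) mod 5; (3|5)=-1, (1|5)=+1; (−1)^{10·6·2}·(-1)^6·(+1)^10 = +1.
v=29: a=29^6·(≡6), b=29^4·(≡24) mod 29; (6|29)=+1, (24|29)=+1; (−1)^{6·4·14}·(+1)^4·(+1)^6 = +1.
v=∞: 527 > 0 and -91 < 0  ⇒  (a,b)_∞ = +1.
v=31: a=31^3·(≡6), b=31^2·(≡1) mod 31; (6|31)=-1, (1|31)=+1; (−1)^{3·2·15}·(-1)^2·(+1)^3 = +1.
v=7: a=7^-4·(≡4), b=7^-3·(≡4) mod 7; (4|7)=+1, (4|7)=+1; (−1)^{-4·-3·3}·(+1)^-3·(+1)^-4 = +1.
v=17: a=17^-1·(≡10), b=17^2·(≡5) mod 17; (10|17)=-1, (5|17)=-1; (−1)^{-1·2·8}·(-1)^2·(-1)^-1 = -1.
Ram(527, -91) = {13, 17}; no ℚ_13-point on the conic.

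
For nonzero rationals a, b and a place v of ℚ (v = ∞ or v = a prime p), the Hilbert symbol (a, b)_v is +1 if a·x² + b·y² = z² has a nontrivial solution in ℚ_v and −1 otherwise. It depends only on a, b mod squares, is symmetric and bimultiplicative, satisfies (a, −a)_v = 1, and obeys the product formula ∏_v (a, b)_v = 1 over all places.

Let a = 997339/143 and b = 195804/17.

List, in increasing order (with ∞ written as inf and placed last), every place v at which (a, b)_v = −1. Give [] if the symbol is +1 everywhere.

[3, 11, 13, 17, 29, 37]

(a, b) ≡ (493493, 1887) mod (ℚ^×)²; places V = {2, 3, 7, 11, 13, 17, 29, 37, ∞}.
(a,b)_∞: sgn(493493)=+, sgn(1887)=+, so +1.
(a,b)_17: α=3, u≡12; β=-1, v≡15 (mod 17); (12|17)=-1, (15|17)=+1; sign (−1)^0·-1^-1·+1^3 = -1.
(a,b)_11: α=-1, u≡1; β=0, v≡8 (mod 11); (1|11)=+1, (8|11)=-1; sign (−1)^0·+1^0·-1^-1 = -1.
(a,b)_13: α=-1, u≡4; β=0, v≡6 (mod 13); (4|13)=+1, (6|13)=-1; sign (−1)^0·+1^0·-1^-1 = -1.
(a,b)_7: α=1, u≡2; β=2, v≡2 (mod 7); (2|7)=+1, (2|7)=+1; sign (−1)^0·+1^2·+1^1 = +1.
(a,b)_29: α=1, u≡16; β=0, v≡10 (mod 29); (16|29)=+1, (10|29)=-1; sign (−1)^0·+1^0·-1^1 = -1.
(a,b)_2: α=0, β=2; u≡5, v≡7 (mod 8); ε(u)ε(v)=0·1, αω(v)=0·0, βω(u)=2·1; sum ≡ 0  ⇒  +1.
(a,b)_3: α=0, u≡2; β=3, v≡2 (mod 3); (2|3)=-1, (2|3)=-1; sign (−1)^0·-1^3·-1^0 = -1.
(a,b)_37: α=0, u≡14; β=1, v≡24 (mod 37); (14|37)=-1, (24|37)=-1; sign (−1)^0·-1^1·-1^0 = -1.
Ram(493493, 1887) = {3, 11, 13, 17, 29, 37}; no ℚ_3-point on the conic.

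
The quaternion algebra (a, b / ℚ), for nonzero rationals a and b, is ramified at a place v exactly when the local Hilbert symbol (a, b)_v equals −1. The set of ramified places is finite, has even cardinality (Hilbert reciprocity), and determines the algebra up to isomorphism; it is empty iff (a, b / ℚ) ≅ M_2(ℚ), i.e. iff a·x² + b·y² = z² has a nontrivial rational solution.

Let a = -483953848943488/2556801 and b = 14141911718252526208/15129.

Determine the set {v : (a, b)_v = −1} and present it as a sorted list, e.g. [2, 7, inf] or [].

[2, 11]

Mod squares: a ≡ -12958, b ≡ 442. Check v ∈ {∞, 2, 3, 7, 11, 13, 17, 19, 29, 31, 41}.
v=∞: -12958 < 0 and 442 > 0  ⇒  (a,b)_∞ = +1.
v=13: a=13^-2·(≡9), b=13^1·(≡8) mod 13; (9|13)=+1, (8|13)=-1; (−1)^{-2·1·6}·(+1)^1·(-1)^-2 = +1.
v=19: a=19^1·(≡13), b=19^2·(≡1) mod 19; (13|19)=-1, (1|19)=+1; (−1)^{1·2·9}·(-1)^2·(+1)^1 = +1.
v=7: a=7^4·(≡6), b=7^2·(≡2) mod 7; (6|7)=-1, (2|7)=+1; (−1)^{4·2·3}·(-1)^2·(+1)^4 = +1.
v=2: v_2(a)=7, v_2(b)=7; units ≡ 1, 5 (mod 8); ε·ε+αω+βω = 0·0+7·1+7·0 ≡ 1  ⇒  (a,b)_2 = -1.
v=17: a=17^2·(≡2), b=17^3·(≡8) mod 17; (2|17)=+1, (8|17)=+1; (−1)^{2·3·8}·(+1)^3·(+1)^2 = +1.
v=31: a=31^1·(≡9), b=31^2·(≡7) mod 31; (9|31)=+1, (7|31)=+1; (−1)^{1·2·15}·(+1)^2·(+1)^1 = +1.
v=11: a=11^1·(≡7), b=11^2·(≡6) mod 11; (7|11)=-1, (6|11)=-1; (−1)^{1·2·5}·(-1)^2·(-1)^1 = -1.
v=3: a=3^-2·(≡2), b=3^-2·(≡1) mod 3; (2|3)=-1, (1|3)=+1; (−1)^{-2·-2·1}·(-1)^-2·(+1)^-2 = +1.
v=29: a=29^2·(≡4), b=29^2·(≡13) mod 29; (4|29)=+1, (13|29)=+1; (−1)^{2·2·14}·(+1)^2·(+1)^2 = +1.
v=41: a=41^-2·(≡2), b=41^-2·(≡21) mod 41; (2|41)=+1, (21|41)=+1; (−1)^{-2·-2·20}·(+1)^-2·(+1)^-2 = +1.
Ram(-12958, 442) = {2, 11}; no ℚ_2-point on the conic.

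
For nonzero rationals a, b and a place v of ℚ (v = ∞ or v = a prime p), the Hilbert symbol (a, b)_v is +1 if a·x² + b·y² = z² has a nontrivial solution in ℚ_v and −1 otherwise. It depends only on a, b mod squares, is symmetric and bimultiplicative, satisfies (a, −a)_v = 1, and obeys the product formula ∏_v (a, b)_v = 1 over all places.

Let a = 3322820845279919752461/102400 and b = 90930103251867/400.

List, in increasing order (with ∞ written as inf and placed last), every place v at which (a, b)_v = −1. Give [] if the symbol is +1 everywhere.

Mod squares: a ≡ 13547589, b ≡ 13243. Check v ∈ {∞, 2, 3, 5, 7, 11, 17, 19, 31, 41}.
v=19: a=19^1·(≡13), b=19^1·(≡18) mod 19; (13|19)=-1, (18|19)=-1; (−1)^{1·1·9}·(-1)^1·(-1)^1 = -1.
v=∞: 13547589 > 0 and 13243 > 0  ⇒  (a,b)_∞ = +1.
v=17: a=17^1·(≡2), b=17^1·(≡3) mod 17; (2|17)=+1, (3|17)=-1; (−1)^{1·1·8}·(+1)^1·(-1)^1 = -1.
v=2: v_2(a)=-12, v_2(b)=-4; units ≡ 5, 3 (mod 8); ε·ε+αω+βω = 0·1+-12·1+-4·1 ≡ 0  ⇒  (a,b)_2 = +1.
v=31: a=31^3·(≡12), b=31^2·(≡26) mod 31; (12|31)=-1, (26|31)=-1; (−1)^{3·2·15}·(-1)^2·(-1)^3 = -1.
v=3: a=3^17·(≡2), b=3^10·(≡1) mod 3; (2|3)=-1, (1|3)=+1; (−1)^{17·10·1}·(-1)^10·(+1)^17 = +1.
v=5: a=5^-2·(≡1), b=5^-2·(≡2) mod 5; (1|5)=+1, (2|5)=-1; (−1)^{-2·-2·2}·(+1)^-2·(-1)^-2 = +1.
v=11: a=11^3·(≡8), b=11^2·(≡10) mod 11; (8|11)=-1, (10|11)=-1; (−1)^{3·2·5}·(-1)^2·(-1)^3 = -1.
v=7: a=7^2·(≡3), b=7^0·(≡5) mod 7; (3|7)=-1, (5|7)=-1; (−1)^{2·0·3}·(-1)^0·(-1)^2 = +1.
v=41: a=41^1·(≡37), b=41^1·(≡2) mod 41; (37|41)=+1, (2|41)=+1; (−1)^{1·1·20}·(+1)^1·(+1)^1 = +1.
(13547589, 13243 / ℚ) ramifies at {11, 17, 19, 31}: a division algebra.

[11, 17, 19, 31]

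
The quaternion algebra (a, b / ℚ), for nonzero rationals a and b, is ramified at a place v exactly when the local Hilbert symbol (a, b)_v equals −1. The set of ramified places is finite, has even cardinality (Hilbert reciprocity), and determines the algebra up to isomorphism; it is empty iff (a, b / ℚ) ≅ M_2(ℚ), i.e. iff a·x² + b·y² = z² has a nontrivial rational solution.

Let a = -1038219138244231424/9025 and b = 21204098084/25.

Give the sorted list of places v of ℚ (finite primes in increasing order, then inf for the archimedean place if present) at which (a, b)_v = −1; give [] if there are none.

(a, b) ≡ (-41, 31367009) mod (ℚ^×)²; places V = {2, 5, 13, 19, 23, 29, 31, 37, 41, ∞}.
(a,b)_31: α=2, u≡22; β=1, v≡30 (mod 31); (22|31)=-1, (30|31)=-1; sign (−1)^0·-1^1·-1^2 = -1.
(a,b)_29: α=2, u≡10; β=1, v≡11 (mod 29); (10|29)=-1, (11|29)=-1; sign (−1)^0·-1^1·-1^2 = -1.
(a,b)_13: α=2, u≡7; β=2, v≡8 (mod 13); (7|13)=-1, (8|13)=-1; sign (−1)^0·-1^2·-1^2 = +1.
(a,b)_41: α=1, u≡20; β=1, v≡24 (mod 41); (20|41)=+1, (24|41)=-1; sign (−1)^0·+1^1·-1^1 = -1.
(a,b)_5: α=-2, u≡1; β=-2, v≡4 (mod 5); (1|5)=+1, (4|5)=+1; sign (−1)^0·+1^-2·+1^-2 = +1.
(a,b)_37: α=2, u≡10; β=1, v≡20 (mod 37); (10|37)=+1, (20|37)=-1; sign (−1)^0·+1^1·-1^2 = +1.
(a,b)_23: α=2, u≡19; β=1, v≡14 (mod 23); (19|23)=-1, (14|23)=-1; sign (−1)^0·-1^1·-1^2 = -1.
(a,b)_∞: sgn(-41)=−, sgn(31367009)=+, so +1.
(a,b)_2: α=8, β=2; u≡7, v≡1 (mod 8); ε(u)ε(v)=1·0, αω(v)=8·0, βω(u)=2·0; sum ≡ 0  ⇒  +1.
(a,b)_19: α=-2, u≡16; β=0, v≡1 (mod 19); (16|19)=+1, (1|19)=+1; sign (−1)^0·+1^0·+1^-2 = +1.
|Ram(-41, 31367009)| = 4, even; anisotropic at {23, 29, 31, 41}.

[23, 29, 31, 41]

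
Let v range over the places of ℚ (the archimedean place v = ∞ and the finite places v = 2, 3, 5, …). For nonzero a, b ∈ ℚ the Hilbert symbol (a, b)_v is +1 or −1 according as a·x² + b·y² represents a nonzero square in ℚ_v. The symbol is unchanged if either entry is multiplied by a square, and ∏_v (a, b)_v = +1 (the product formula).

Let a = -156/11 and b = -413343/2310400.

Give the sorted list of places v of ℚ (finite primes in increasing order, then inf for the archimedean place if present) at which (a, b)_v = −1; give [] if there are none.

Mod squares: a ≡ -429, b ≡ -7. Check v ∈ {∞, 2, 3, 5, 7, 11, 13, 19}.
v=19: a=19^0·(≡10), b=19^-2·(≡12) mod 19; (10|19)=-1, (12|19)=-1; (−1)^{0·-2·9}·(-1)^-2·(-1)^0 = +1.
v=7: a=7^0·(≡3), b=7^1·(≡3) mod 7; (3|7)=-1, (3|7)=-1; (−1)^{0·1·3}·(-1)^1·(-1)^0 = -1.
v=2: v_2(a)=2, v_2(b)=-8; units ≡ 3, 1 (mod 8); ε·ε+αω+βω = 1·0+2·0+-8·1 ≡ 0  ⇒  (a,b)_2 = +1.
v=5: a=5^0·(≡4), b=5^-2·(≡2) mod 5; (4|5)=+1, (2|5)=-1; (−1)^{0·-2·2}·(+1)^-2·(-1)^0 = +1.
v=13: a=13^1·(≡6), b=13^0·(≡5) mod 13; (6|13)=-1, (5|13)=-1; (−1)^{1·0·6}·(-1)^0·(-1)^1 = -1.
v=3: a=3^1·(≡1), b=3^10·(≡2) mod 3; (1|3)=+1, (2|3)=-1; (−1)^{1·10·1}·(+1)^10·(-1)^1 = -1.
v=∞: -429 < 0 and -7 < 0  ⇒  (a,b)_∞ = -1.
v=11: a=11^-1·(≡9), b=11^0·(≡1) mod 11; (9|11)=+1, (1|11)=+1; (−1)^{-1·0·5}·(+1)^0·(+1)^-1 = +1.
Ram(-429, -7) = {3, 7, 13, ∞}; no ℚ_3-point on the conic.

[3, 7, 13, inf]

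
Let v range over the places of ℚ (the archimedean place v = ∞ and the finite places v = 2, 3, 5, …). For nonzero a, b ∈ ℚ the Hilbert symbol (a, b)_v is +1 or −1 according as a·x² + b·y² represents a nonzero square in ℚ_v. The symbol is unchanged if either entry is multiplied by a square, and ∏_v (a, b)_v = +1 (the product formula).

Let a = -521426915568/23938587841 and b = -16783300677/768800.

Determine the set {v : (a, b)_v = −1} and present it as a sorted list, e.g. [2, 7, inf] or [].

(a, b) ≡ (-663, -14586) mod (ℚ^×)²; places V = {2, 3, 5, 7, 11, 13, 17, 19, 23, 31, 37, 41, ∞}.
(a,b)_7: α=-2, u≡4; β=0, v≡1 (mod 7); (4|7)=+1, (1|7)=+1; sign (−1)^0·+1^0·+1^-2 = +1.
(a,b)_23: α=-2, u≡2; β=0, v≡22 (mod 23); (2|23)=+1, (22|23)=-1; sign (−1)^0·+1^0·-1^-2 = +1.
(a,b)_3: α=5, u≡1; β=1, v≡1 (mod 3); (1|3)=+1, (1|3)=+1; sign (−1)^1·+1^1·+1^5 = -1.
(a,b)_5: α=0, u≡2; β=-2, v≡4 (mod 5); (2|5)=-1, (4|5)=+1; sign (−1)^0·-1^-2·+1^0 = +1.
(a,b)_19: α=2, u≡14; β=0, v≡9 (mod 19); (14|19)=-1, (9|19)=+1; sign (−1)^0·-1^0·+1^2 = +1.
(a,b)_37: α=0, u≡27; β=2, v≡6 (mod 37); (27|37)=+1, (6|37)=-1; sign (−1)^0·+1^2·-1^0 = +1.
(a,b)_41: α=2, u≡34; β=2, v≡18 (mod 41); (34|41)=-1, (18|41)=+1; sign (−1)^0·-1^2·+1^2 = +1.
(a,b)_2: α=4, β=-5; u≡1, v≡3 (mod 8); ε(u)ε(v)=0·1, αω(v)=4·1, βω(u)=-5·0; sum ≡ 0  ⇒  +1.
(a,b)_31: α=-4, u≡1; β=-2, v≡26 (mod 31); (1|31)=+1, (26|31)=-1; sign (−1)^0·+1^-2·-1^-4 = +1.
(a,b)_11: α=0, u≡8; β=1, v≡3 (mod 11); (8|11)=-1, (3|11)=+1; sign (−1)^0·-1^1·+1^0 = -1.
(a,b)_17: α=1, u≡10; β=1, v≡8 (mod 17); (10|17)=-1, (8|17)=+1; sign (−1)^0·-1^1·+1^1 = -1.
(a,b)_∞: sgn(-663)=−, sgn(-14586)=−, so -1.
(a,b)_13: α=1, u≡4; β=1, v≡12 (mod 13); (4|13)=+1, (12|13)=+1; sign (−1)^0·+1^1·+1^1 = +1.
(-663, -14586 / ℚ) ramifies at {3, 11, 17, ∞}: a division algebra.

[3, 11, 17, inf]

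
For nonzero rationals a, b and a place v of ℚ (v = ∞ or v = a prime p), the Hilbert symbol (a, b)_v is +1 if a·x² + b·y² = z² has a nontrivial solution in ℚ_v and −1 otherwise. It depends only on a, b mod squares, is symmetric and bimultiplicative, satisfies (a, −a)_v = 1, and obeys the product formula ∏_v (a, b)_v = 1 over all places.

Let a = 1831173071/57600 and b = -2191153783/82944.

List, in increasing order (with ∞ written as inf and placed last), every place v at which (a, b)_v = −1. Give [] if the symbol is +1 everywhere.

Mod squares: a ≡ 2639, b ≡ -44863. Check v ∈ {∞, 2, 3, 5, 7, 13, 17, 29}.
v=2: v_2(a)=-8, v_2(b)=-10; units ≡ 7, 1 (mod 8); ε·ε+αω+βω = 1·0+-8·0+-10·0 ≡ 0  ⇒  (a,b)_2 = +1.
v=7: a=7^5·(≡3), b=7^1·(≡6) mod 7; (3|7)=-1, (6|7)=-1; (−1)^{5·1·3}·(-1)^1·(-1)^5 = -1.
v=5: a=5^-2·(≡4), b=5^0·(≡3) mod 5; (4|5)=+1, (3|5)=-1; (−1)^{-2·0·2}·(+1)^0·(-1)^-2 = +1.
v=∞: 2639 > 0 and -44863 < 0  ⇒  (a,b)_∞ = +1.
v=13: a=13^1·(≡6), b=13^3·(≡2) mod 13; (6|13)=-1, (2|13)=-1; (−1)^{1·3·6}·(-1)^3·(-1)^1 = +1.
v=3: a=3^-2·(≡2), b=3^-4·(≡2) mod 3; (2|3)=-1, (2|3)=-1; (−1)^{-2·-4·1}·(-1)^-4·(-1)^-2 = +1.
v=29: a=29^1·(≡4), b=29^1·(≡2) mod 29; (4|29)=+1, (2|29)=-1; (−1)^{1·1·14}·(+1)^1·(-1)^1 = -1.
v=17: a=17^2·(≡4), b=17^3·(≡4) mod 17; (4|17)=+1, (4|17)=+1; (−1)^{2·3·8}·(+1)^3·(+1)^2 = +1.
(2639, -44863 / ℚ) ramifies at {7, 29}: a division algebra.

[7, 29]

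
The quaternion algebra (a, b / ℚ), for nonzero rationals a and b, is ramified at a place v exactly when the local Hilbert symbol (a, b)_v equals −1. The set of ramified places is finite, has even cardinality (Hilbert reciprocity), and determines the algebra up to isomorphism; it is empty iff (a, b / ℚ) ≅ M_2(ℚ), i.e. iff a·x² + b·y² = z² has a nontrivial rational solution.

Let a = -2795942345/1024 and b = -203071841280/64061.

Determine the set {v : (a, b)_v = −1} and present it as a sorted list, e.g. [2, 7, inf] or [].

(a, b) ≡ (-1505, -43645) mod (ℚ^×)²; places V = {2, 3, 5, 7, 11, 29, 43, 47, ∞}.
(a,b)_2: α=-10, β=10; u≡7, v≡3 (mod 8); ε(u)ε(v)=1·1, αω(v)=-10·1, βω(u)=10·0; sum ≡ 1  ⇒  -1.
(a,b)_∞: sgn(-1505)=−, sgn(-43645)=−, so -1.
(a,b)_43: α=1, u≡3; β=1, v≡11 (mod 43); (3|43)=-1, (11|43)=+1; sign (−1)^1·-1^1·+1^1 = +1.
(a,b)_29: α=2, u≡21; β=-1, v≡26 (mod 29); (21|29)=-1, (26|29)=-1; sign (−1)^0·-1^-1·-1^2 = -1.
(a,b)_11: α=0, u≡2; β=4, v≡5 (mod 11); (2|11)=-1, (5|11)=+1; sign (−1)^0·-1^4·+1^0 = +1.
(a,b)_47: α=2, u≡23; β=-2, v≡21 (mod 47); (23|47)=-1, (21|47)=+1; sign (−1)^0·-1^-2·+1^2 = +1.
(a,b)_7: α=1, u≡4; β=1, v≡1 (mod 7); (4|7)=+1, (1|7)=+1; sign (−1)^1·+1^1·+1^1 = -1.
(a,b)_3: α=0, u≡1; β=2, v≡2 (mod 3); (1|3)=+1, (2|3)=-1; sign (−1)^0·+1^2·-1^0 = +1.
(a,b)_5: α=1, u≡4; β=1, v≡4 (mod 5); (4|5)=+1, (4|5)=+1; sign (−1)^0·+1^1·+1^1 = +1.
(-1505, -43645 / ℚ) ramifies at {2, 7, 29, ∞}: a division algebra.

[2, 7, 29, inf]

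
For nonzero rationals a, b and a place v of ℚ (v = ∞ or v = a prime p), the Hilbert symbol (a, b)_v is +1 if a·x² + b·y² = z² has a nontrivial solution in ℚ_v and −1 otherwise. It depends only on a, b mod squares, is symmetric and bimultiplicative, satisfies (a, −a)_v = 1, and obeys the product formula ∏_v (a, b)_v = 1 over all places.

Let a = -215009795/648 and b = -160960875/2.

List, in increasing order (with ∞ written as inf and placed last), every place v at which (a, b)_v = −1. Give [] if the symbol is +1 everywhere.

(a, b) ≡ (-24310, -35670) mod (ℚ^×)²; places V = {2, 3, 5, 7, 11, 13, 17, 19, 29, 41, ∞}.
(a,b)_2: α=-3, β=-1; u≡5, v≡5 (mod 8); ε(u)ε(v)=0·0, αω(v)=-3·1, βω(u)=-1·1; sum ≡ 0  ⇒  +1.
(a,b)_3: α=-4, u≡2; β=1, v≡2 (mod 3); (2|3)=-1, (2|3)=-1; sign (−1)^0·-1^1·-1^-4 = -1.
(a,b)_41: α=0, u≡12; β=1, v≡40 (mod 41); (12|41)=-1, (40|41)=+1; sign (−1)^0·-1^1·+1^0 = -1.
(a,b)_19: α=2, u≡18; β=2, v≡18 (mod 19); (18|19)=-1, (18|19)=-1; sign (−1)^0·-1^2·-1^2 = +1.
(a,b)_5: α=1, u≡2; β=3, v≡4 (mod 5); (2|5)=-1, (4|5)=+1; sign (−1)^0·-1^3·+1^1 = -1.
(a,b)_11: α=1, u≡5; β=0, v≡1 (mod 11); (5|11)=+1, (1|11)=+1; sign (−1)^0·+1^0·+1^1 = +1.
(a,b)_17: α=1, u≡4; β=0, v≡2 (mod 17); (4|17)=+1, (2|17)=+1; sign (−1)^0·+1^0·+1^1 = +1.
(a,b)_13: α=1, u≡2; β=0, v≡8 (mod 13); (2|13)=-1, (8|13)=-1; sign (−1)^0·-1^0·-1^1 = -1.
(a,b)_∞: sgn(-24310)=−, sgn(-35670)=−, so -1.
(a,b)_7: α=2, u≡4; β=0, v≡1 (mod 7); (4|7)=+1, (1|7)=+1; sign (−1)^0·+1^0·+1^2 = +1.
(a,b)_29: α=0, u≡12; β=1, v≡11 (mod 29); (12|29)=-1, (11|29)=-1; sign (−1)^0·-1^1·-1^0 = -1.
Ram(-24310, -35670) = {3, 5, 13, 29, 41, ∞}; no ℚ_3-point on the conic.

[3, 5, 13, 29, 41, inf]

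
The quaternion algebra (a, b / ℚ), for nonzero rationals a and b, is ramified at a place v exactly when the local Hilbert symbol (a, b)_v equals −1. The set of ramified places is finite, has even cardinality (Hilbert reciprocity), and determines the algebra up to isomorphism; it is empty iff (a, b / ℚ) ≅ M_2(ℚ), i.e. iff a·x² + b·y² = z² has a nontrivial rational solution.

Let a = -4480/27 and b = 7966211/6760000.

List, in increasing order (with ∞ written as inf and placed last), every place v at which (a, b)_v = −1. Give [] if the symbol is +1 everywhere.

Mod squares: a ≡ -210, b ≡ 11. Check v ∈ {∞, 2, 3, 5, 7, 11, 13, 23, 37}.
v=23: a=23^0·(≡7), b=23^2·(≡17) mod 23; (7|23)=-1, (17|23)=-1; (−1)^{0·2·11}·(-1)^2·(-1)^0 = +1.
v=2: v_2(a)=7, v_2(b)=-6; units ≡ 7, 3 (mod 8); ε·ε+αω+βω = 1·1+7·1+-6·0 ≡ 0  ⇒  (a,b)_2 = +1.
v=5: a=5^1·(≡2), b=5^-4·(≡1) mod 5; (2|5)=-1, (1|5)=+1; (−1)^{1·-4·2}·(-1)^-4·(+1)^1 = +1.
v=11: a=11^0·(≡6), b=11^1·(≡1) mod 11; (6|11)=-1, (1|11)=+1; (−1)^{0·1·5}·(-1)^1·(+1)^0 = -1.
v=∞: -210 < 0 and 11 > 0  ⇒  (a,b)_∞ = +1.
v=3: a=3^-3·(≡2), b=3^0·(≡2) mod 3; (2|3)=-1, (2|3)=-1; (−1)^{-3·0·1}·(-1)^0·(-1)^-3 = -1.
v=7: a=7^1·(≡3), b=7^0·(≡4) mod 7; (3|7)=-1, (4|7)=+1; (−1)^{1·0·3}·(-1)^0·(+1)^1 = +1.
v=37: a=37^0·(≡4), b=37^2·(≡26) mod 37; (4|37)=+1, (26|37)=+1; (−1)^{0·2·18}·(+1)^2·(+1)^0 = +1.
v=13: a=13^0·(≡5), b=13^-2·(≡7) mod 13; (5|13)=-1, (7|13)=-1; (−1)^{0·-2·6}·(-1)^-2·(-1)^0 = +1.
Ram(-210, 11) = {3, 11}; no ℚ_3-point on the conic.

[3, 11]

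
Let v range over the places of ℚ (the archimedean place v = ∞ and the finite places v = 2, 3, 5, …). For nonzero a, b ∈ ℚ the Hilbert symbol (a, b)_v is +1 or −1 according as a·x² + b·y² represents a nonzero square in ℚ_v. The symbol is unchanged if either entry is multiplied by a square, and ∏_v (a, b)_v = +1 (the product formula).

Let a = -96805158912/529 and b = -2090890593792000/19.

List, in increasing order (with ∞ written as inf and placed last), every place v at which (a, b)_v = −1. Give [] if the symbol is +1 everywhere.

[2, 5, 7, 13, 29, inf]

Mod squares: a ≡ -13398, b ≡ -8645. Check v ∈ {∞, 2, 3, 5, 7, 11, 13, 19, 23, 29}.
v=23: a=23^-2·(≡7), b=23^0·(≡4) mod 23; (7|23)=-1, (4|23)=+1; (−1)^{-2·0·11}·(-1)^0·(+1)^-2 = +1.
v=7: a=7^3·(≡1), b=7^3·(≡2) mod 7; (1|7)=+1, (2|7)=+1; (−1)^{3·3·3}·(+1)^3·(+1)^3 = -1.
v=5: a=5^0·(≡2), b=5^3·(≡1) mod 5; (2|5)=-1, (1|5)=+1; (−1)^{0·3·2}·(-1)^3·(+1)^0 = -1.
v=11: a=11^1·(≡4), b=11^2·(≡3) mod 11; (4|11)=+1, (3|11)=+1; (−1)^{1·2·5}·(+1)^2·(+1)^1 = +1.
v=∞: -13398 < 0 and -8645 < 0  ⇒  (a,b)_∞ = -1.
v=29: a=29^1·(≡19), b=29^2·(≡2) mod 29; (19|29)=-1, (2|29)=-1; (−1)^{1·2·14}·(-1)^2·(-1)^1 = -1.
v=19: a=19^0·(≡5), b=19^-1·(≡6) mod 19; (5|19)=+1, (6|19)=+1; (−1)^{0·-1·9}·(+1)^-1·(+1)^0 = +1.
v=13: a=13^0·(≡5), b=13^1·(≡11) mod 13; (5|13)=-1, (11|13)=-1; (−1)^{0·1·6}·(-1)^1·(-1)^0 = -1.
v=2: v_2(a)=15, v_2(b)=12; units ≡ 5, 3 (mod 8); ε·ε+αω+βω = 0·1+15·1+12·1 ≡ 1  ⇒  (a,b)_2 = -1.
v=3: a=3^3·(≡1), b=3^2·(≡1) mod 3; (1|3)=+1, (1|3)=+1; (−1)^{3·2·1}·(+1)^2·(+1)^3 = +1.
(-13398, -8645 / ℚ) ramifies at {2, 5, 7, 13, 29, ∞}: a division algebra.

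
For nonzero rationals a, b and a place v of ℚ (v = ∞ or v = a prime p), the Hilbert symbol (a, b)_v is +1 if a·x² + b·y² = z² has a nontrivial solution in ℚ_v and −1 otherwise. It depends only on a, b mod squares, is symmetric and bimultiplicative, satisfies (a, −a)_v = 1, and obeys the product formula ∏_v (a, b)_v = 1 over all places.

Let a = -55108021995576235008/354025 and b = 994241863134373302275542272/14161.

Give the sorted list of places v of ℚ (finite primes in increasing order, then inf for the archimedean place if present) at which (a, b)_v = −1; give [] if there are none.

Mod squares: a ≡ -93, b ≡ 82858133. Check v ∈ {∞, 2, 3, 5, 7, 17, 29, 31, 37, 47, 53}.
v=2: v_2(a)=10, v_2(b)=8; units ≡ 3, 5 (mod 8); ε·ε+αω+βω = 1·0+10·1+8·1 ≡ 0  ⇒  (a,b)_2 = +1.
v=17: a=17^-2·(≡9), b=17^-2·(≡7) mod 17; (9|17)=+1, (7|17)=-1; (−1)^{-2·-2·8}·(+1)^-2·(-1)^-2 = +1.
v=29: a=29^2·(≡7), b=29^3·(≡17) mod 29; (7|29)=+1, (17|29)=-1; (−1)^{2·3·14}·(+1)^3·(-1)^2 = +1.
v=5: a=5^-2·(≡2), b=5^0·(≡2) mod 5; (2|5)=-1, (2|5)=-1; (−1)^{-2·0·2}·(-1)^0·(-1)^-2 = +1.
v=7: a=7^-2·(≡6), b=7^-2·(≡2) mod 7; (6|7)=-1, (2|7)=+1; (−1)^{-2·-2·3}·(-1)^-2·(+1)^-2 = +1.
v=∞: -93 < 0 and 82858133 > 0  ⇒  (a,b)_∞ = +1.
v=37: a=37^2·(≡14), b=37^3·(≡27) mod 37; (14|37)=-1, (27|37)=+1; (−1)^{2·3·18}·(-1)^3·(+1)^2 = -1.
v=3: a=3^5·(≡2), b=3^8·(≡2) mod 3; (2|3)=-1, (2|3)=-1; (−1)^{5·8·1}·(-1)^8·(-1)^5 = -1.
v=53: a=53^2·(≡47), b=53^3·(≡48) mod 53; (47|53)=+1, (48|53)=-1; (−1)^{2·3·26}·(+1)^3·(-1)^2 = +1.
v=47: a=47^2·(≡42), b=47^3·(≡14) mod 47; (42|47)=+1, (14|47)=+1; (−1)^{2·3·23}·(+1)^3·(+1)^2 = +1.
v=31: a=31^1·(≡2), b=31^1·(≡3) mod 31; (2|31)=+1, (3|31)=-1; (−1)^{1·1·15}·(+1)^1·(-1)^1 = +1.
(-93, 82858133 / ℚ) ramifies at {3, 37}: a division algebra.

[3, 37]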